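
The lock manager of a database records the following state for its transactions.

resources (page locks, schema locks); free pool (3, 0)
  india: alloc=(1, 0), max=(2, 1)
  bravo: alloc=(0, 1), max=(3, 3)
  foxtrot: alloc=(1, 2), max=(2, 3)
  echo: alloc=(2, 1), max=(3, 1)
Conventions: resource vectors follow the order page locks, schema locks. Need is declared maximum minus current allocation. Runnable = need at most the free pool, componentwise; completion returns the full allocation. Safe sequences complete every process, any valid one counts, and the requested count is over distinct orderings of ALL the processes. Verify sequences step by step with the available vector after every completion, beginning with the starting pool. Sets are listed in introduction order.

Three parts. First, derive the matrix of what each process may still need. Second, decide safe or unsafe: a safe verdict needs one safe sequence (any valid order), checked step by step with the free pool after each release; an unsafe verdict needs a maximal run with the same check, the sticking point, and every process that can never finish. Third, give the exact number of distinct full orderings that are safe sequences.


(1) Outstanding need per process (order page locks, schema locks):
  india: (1, 1)
  bravo: (3, 2)
  foxtrot: (1, 1)
  echo: (1, 0)
(2) SAFE — a valid safe sequence is echo, foxtrot, bravo, india.
Key observation: foxtrot marks the first exact bind of the order: its need (1, 1) fits the free (5, 1) with zero slack on a requested resource.
Check, step by step:
  pool = (3, 0)
  run echo (needs (1, 0), free (3, 0)); after release of (2, 1) the pool is (5, 1)
  run foxtrot (needs (1, 1), free (5, 1)); after release of (1, 2) the pool is (6, 3)
  run bravo (needs (3, 2), free (6, 3)); after release of (0, 1) the pool is (6, 4)
  run india (needs (1, 1), free (6, 4)); after release of (1, 0) the pool is (7, 4)
(3) The exact count: 3 of the possible complete orderings are safe sequences.


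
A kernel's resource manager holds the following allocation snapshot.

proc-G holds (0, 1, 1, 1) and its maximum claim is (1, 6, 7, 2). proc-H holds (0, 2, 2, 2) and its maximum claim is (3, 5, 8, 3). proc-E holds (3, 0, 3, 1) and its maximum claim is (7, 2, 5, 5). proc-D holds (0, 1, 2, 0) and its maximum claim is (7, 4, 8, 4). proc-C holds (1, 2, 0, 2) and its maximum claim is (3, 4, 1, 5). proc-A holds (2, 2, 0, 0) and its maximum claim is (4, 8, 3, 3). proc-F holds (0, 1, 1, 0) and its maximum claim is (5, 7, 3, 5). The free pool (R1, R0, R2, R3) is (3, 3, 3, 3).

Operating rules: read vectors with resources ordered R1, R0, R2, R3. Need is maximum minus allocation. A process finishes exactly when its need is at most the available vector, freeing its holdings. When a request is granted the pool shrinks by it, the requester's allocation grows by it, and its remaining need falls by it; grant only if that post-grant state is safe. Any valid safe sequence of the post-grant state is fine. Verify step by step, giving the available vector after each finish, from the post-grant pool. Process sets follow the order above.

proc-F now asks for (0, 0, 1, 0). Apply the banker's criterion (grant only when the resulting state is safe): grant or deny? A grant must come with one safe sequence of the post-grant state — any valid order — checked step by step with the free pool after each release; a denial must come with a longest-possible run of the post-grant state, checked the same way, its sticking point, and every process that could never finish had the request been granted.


DENY: after the grant no complete ordering would exist.
Key observation: after proc-C, proc-E the pool peaks at (7, 5, 5, 6), and each blocked process is short somewhere: proc-G on R2; proc-H on R2; proc-D on R2; proc-A on R0; proc-F on R0.
Pretend the grant happened; the run proc-C, proc-E goes as far as possible. Walking it through:
  pool = (3, 3, 2, 3)
  proc-C: need (2, 2, 1, 3) fits (3, 3, 2, 3); releases (1, 2, 0, 2), pool now (4, 5, 2, 5)
  proc-E: need (4, 2, 2, 4) fits (4, 5, 2, 5); releases (3, 0, 3, 1), pool now (7, 5, 5, 6)
  proc-G cannot run: need (1, 5, 6, 1) vs free (7, 5, 5, 6) (insufficient R2)
  proc-H cannot run: need (3, 3, 6, 1) vs free (7, 5, 5, 6) (insufficient R2)
  proc-D cannot run: need (7, 3, 6, 4) vs free (7, 5, 5, 6) (insufficient R2)
  proc-A cannot run: need (2, 6, 3, 3) vs free (7, 5, 5, 6) (insufficient R0)
  proc-F cannot run: need (5, 6, 1, 5) vs free (7, 5, 5, 6) (insufficient R0)
Had the request been granted, proc-G, proc-H, proc-D, proc-A and proc-F could never finish.


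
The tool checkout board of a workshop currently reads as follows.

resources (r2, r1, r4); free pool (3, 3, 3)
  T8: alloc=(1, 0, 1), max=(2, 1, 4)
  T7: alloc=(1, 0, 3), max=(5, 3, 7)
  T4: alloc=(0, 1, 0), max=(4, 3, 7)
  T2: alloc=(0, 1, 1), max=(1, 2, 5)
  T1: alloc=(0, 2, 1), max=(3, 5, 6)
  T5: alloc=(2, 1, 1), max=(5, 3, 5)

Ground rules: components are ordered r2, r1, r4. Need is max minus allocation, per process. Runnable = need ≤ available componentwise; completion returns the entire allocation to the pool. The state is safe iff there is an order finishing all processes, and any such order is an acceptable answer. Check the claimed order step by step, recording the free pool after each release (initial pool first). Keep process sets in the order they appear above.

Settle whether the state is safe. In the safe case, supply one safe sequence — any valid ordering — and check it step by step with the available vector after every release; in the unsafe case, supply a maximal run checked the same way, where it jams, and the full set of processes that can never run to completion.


SAFE, for example via the order T8, T2, T1, T7, T5, T4.
Key observation: T8 is the earliest step where a requested resource binds exactly: need (1, 1, 3), pool (3, 3, 3) at its turn.
Verifying each step:
  pool = (3, 3, 3)
  run T8 (needs (1, 1, 3), free (3, 3, 3)); after release of (1, 0, 1) the pool is (4, 3, 4)
  run T2 (needs (1, 1, 4), free (4, 3, 4)); after release of (0, 1, 1) the pool is (4, 4, 5)
  run T1 (needs (3, 3, 5), free (4, 4, 5)); after release of (0, 2, 1) the pool is (4, 6, 6)
  run T7 (needs (4, 3, 4), free (4, 6, 6)); after release of (1, 0, 3) the pool is (5, 6, 9)
  run T5 (needs (3, 2, 4), free (5, 6, 9)); after release of (2, 1, 1) the pool is (7, 7, 10)
  run T4 (needs (4, 2, 7), free (7, 7, 10)); after release of (0, 1, 0) the pool is (7, 8, 10)


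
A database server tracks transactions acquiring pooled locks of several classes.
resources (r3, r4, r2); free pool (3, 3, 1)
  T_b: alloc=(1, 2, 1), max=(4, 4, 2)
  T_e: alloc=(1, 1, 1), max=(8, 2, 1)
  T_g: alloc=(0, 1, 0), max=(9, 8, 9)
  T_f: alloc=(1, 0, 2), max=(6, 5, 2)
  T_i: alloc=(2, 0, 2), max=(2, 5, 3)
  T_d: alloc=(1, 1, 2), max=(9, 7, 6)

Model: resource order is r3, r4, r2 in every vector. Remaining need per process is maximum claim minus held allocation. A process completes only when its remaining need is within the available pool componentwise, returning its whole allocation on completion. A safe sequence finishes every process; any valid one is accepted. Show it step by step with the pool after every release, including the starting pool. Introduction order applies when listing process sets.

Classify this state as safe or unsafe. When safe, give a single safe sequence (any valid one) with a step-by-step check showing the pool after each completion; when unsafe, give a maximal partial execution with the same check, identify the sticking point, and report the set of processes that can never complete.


SAFE — a valid safe sequence is T_b, T_i, T_f, T_e, T_d, T_g.
Key observation: the first exact fit in this order is T_b — it needs (3, 2, 1) with (3, 3, 1) free, meeting a requested resource to the last unit.
Verifying each step:
  pool = (3, 3, 1)
  T_b needs (3, 2, 1) <= (3, 3, 1) -> finishes; pool += (1, 2, 1) = (4, 5, 2)
  T_i needs (0, 5, 1) <= (4, 5, 2) -> finishes; pool += (2, 0, 2) = (6, 5, 4)
  T_f needs (5, 5, 0) <= (6, 5, 4) -> finishes; pool += (1, 0, 2) = (7, 5, 6)
  T_e needs (7, 1, 0) <= (7, 5, 6) -> finishes; pool += (1, 1, 1) = (8, 6, 7)
  T_d needs (8, 6, 4) <= (8, 6, 7) -> finishes; pool += (1, 1, 2) = (9, 7, 9)
  T_g needs (9, 7, 9) <= (9, 7, 9) -> finishes; pool += (0, 1, 0) = (9, 8, 9)


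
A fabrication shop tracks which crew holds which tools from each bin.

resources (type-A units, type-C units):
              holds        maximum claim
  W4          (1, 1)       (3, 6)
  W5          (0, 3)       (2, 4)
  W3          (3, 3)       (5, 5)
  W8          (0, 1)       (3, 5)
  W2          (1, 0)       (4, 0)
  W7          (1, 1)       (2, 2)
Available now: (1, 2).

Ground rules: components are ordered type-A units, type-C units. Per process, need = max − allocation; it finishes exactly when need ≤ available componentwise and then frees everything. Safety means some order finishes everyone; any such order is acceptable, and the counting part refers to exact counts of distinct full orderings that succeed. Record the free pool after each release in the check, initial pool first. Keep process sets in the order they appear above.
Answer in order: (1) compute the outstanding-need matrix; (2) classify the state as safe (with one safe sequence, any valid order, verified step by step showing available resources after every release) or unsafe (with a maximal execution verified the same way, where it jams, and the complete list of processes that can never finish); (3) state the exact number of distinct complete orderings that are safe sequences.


(1) Need matrix, components ordered type-A units, type-C units:
  W4: (2, 5)
  W5: (2, 1)
  W3: (2, 2)
  W8: (3, 4)
  W2: (3, 0)
  W7: (1, 1)
(2) SAFE, for example via the order W7, W3, W2, W4, W5, W8.
Key observation: the first exact fit in this order is W7 — it needs (1, 1) with (1, 2) free, meeting a requested resource to the last unit.
Verifying each step:
  pool = (1, 2)
  run W7 (needs (1, 1), free (1, 2)); after release of (1, 1) the pool is (2, 3)
  run W3 (needs (2, 2), free (2, 3)); after release of (3, 3) the pool is (5, 6)
  run W2 (needs (3, 0), free (5, 6)); after release of (1, 0) the pool is (6, 6)
  run W4 (needs (2, 5), free (6, 6)); after release of (1, 1) the pool is (7, 7)
  run W5 (needs (2, 1), free (7, 7)); after release of (0, 3) the pool is (7, 10)
  run W8 (needs (3, 4), free (7, 10)); after release of (0, 1) the pool is (7, 11)
(3) Precisely 36 of the possible complete orderings are safe sequences.


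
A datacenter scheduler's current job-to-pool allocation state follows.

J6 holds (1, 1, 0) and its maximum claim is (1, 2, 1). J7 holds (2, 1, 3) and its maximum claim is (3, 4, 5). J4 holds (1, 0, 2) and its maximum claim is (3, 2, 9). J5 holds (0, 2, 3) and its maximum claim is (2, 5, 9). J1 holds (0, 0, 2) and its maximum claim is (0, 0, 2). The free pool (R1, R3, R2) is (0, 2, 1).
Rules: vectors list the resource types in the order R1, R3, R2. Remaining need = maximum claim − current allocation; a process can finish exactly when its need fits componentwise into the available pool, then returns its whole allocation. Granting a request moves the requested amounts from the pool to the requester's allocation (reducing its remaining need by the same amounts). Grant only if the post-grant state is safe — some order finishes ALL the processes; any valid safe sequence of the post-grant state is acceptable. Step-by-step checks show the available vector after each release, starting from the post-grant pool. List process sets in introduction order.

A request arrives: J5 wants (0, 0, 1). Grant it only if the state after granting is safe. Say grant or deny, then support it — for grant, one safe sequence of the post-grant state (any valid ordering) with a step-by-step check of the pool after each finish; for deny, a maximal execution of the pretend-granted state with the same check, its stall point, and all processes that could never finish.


GRANT — the state after the grant stays safe, e.g. via J1, J6, J7, J5, J4.
Key observation: the grant leaves (0, 2, 0) free — enough for J1, whose release restarts the cascade.
Verifying the post-grant state step by step:
  pool = (0, 2, 0)
  run J1 (needs (0, 0, 0), free (0, 2, 0)); after release of (0, 0, 2) the pool is (0, 2, 2)
  run J6 (needs (0, 1, 1), free (0, 2, 2)); after release of (1, 1, 0) the pool is (1, 3, 2)
  run J7 (needs (1, 3, 2), free (1, 3, 2)); after release of (2, 1, 3) the pool is (3, 4, 5)
  run J5 (needs (2, 3, 5), free (3, 4, 5)); after release of (0, 2, 4) the pool is (3, 6, 9)
  run J4 (needs (2, 2, 7), free (3, 6, 9)); after release of (1, 0, 2) the pool is (4, 6, 11)


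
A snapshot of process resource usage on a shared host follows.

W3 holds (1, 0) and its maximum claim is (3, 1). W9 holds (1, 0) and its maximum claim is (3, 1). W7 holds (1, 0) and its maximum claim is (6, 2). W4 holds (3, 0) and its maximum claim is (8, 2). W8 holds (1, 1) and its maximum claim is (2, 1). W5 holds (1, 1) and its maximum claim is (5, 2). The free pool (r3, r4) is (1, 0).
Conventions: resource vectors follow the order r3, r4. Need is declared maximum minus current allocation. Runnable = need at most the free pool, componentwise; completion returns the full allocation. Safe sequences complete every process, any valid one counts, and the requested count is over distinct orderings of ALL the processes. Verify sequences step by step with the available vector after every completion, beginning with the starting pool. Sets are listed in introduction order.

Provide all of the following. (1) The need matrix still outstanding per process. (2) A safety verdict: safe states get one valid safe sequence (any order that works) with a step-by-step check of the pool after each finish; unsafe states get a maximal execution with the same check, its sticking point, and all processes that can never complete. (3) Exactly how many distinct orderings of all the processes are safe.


(1) Remaining need (order r3, r4):
  W3: (2, 1)
  W9: (2, 1)
  W7: (5, 2)
  W4: (5, 2)
  W8: (1, 0)
  W5: (4, 1)
(2) SAFE. One safe sequence: W8, W9, W3, W5, W4, W7.
Key observation: the first exact fit in this order is W8 — it needs (1, 0) with (1, 0) free, meeting a requested resource to the last unit.
Verifying each step:
  pool = (1, 0)
  W8: need (1, 0) fits (1, 0); releases (1, 1), pool now (2, 1)
  W9: need (2, 1) fits (2, 1); releases (1, 0), pool now (3, 1)
  W3: need (2, 1) fits (3, 1); releases (1, 0), pool now (4, 1)
  W5: need (4, 1) fits (4, 1); releases (1, 1), pool now (5, 2)
  W4: need (5, 2) fits (5, 2); releases (3, 0), pool now (8, 2)
  W7: need (5, 2) fits (8, 2); releases (1, 0), pool now (9, 2)
(3) Precisely 4 of the possible complete orderings are safe sequences.


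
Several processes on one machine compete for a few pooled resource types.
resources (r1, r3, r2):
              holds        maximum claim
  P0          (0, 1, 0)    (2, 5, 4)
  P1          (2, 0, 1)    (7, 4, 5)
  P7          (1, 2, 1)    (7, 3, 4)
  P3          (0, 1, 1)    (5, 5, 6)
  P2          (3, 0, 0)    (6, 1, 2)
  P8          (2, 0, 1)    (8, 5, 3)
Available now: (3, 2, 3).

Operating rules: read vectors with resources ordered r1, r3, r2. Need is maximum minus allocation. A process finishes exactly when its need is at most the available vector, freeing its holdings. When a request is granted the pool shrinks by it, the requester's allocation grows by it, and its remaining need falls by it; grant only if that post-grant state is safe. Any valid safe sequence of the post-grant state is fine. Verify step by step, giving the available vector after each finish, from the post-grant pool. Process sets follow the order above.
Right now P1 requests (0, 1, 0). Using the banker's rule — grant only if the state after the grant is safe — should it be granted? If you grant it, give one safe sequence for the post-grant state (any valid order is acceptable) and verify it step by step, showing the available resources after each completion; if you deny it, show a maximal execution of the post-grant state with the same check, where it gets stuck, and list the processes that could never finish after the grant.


GRANT — the state after the grant stays safe, e.g. via P2, P7, P1, P0, P3, P8.
Key observation: after the grant the pool drops to (3, 1, 3), which still lets P2 finish first and unwind the rest.
Check on the post-grant state, step by step:
  pool = (3, 1, 3)
  P2 needs (3, 1, 2) <= (3, 1, 3) -> finishes; pool += (3, 0, 0) = (6, 1, 3)
  P7 needs (6, 1, 3) <= (6, 1, 3) -> finishes; pool += (1, 2, 1) = (7, 3, 4)
  P1 needs (5, 3, 4) <= (7, 3, 4) -> finishes; pool += (2, 1, 1) = (9, 4, 5)
  P0 needs (2, 4, 4) <= (9, 4, 5) -> finishes; pool += (0, 1, 0) = (9, 5, 5)
  P3 needs (5, 4, 5) <= (9, 5, 5) -> finishes; pool += (0, 1, 1) = (9, 6, 6)
  P8 needs (6, 5, 2) <= (9, 6, 6) -> finishes; pool += (2, 0, 1) = (11, 6, 7)


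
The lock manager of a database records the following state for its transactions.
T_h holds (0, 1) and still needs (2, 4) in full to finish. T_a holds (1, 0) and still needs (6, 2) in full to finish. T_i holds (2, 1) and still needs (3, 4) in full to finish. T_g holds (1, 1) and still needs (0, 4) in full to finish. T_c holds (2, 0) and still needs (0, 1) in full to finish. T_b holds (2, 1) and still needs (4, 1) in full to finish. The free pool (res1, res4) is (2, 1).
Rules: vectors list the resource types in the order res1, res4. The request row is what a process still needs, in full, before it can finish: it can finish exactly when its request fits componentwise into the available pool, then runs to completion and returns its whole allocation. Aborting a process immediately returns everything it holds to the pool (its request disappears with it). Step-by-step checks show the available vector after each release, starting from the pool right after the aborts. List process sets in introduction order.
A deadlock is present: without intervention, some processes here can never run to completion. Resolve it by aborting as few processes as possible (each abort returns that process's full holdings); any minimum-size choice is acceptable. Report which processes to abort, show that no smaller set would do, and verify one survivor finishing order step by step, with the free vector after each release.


Abort T_h and T_g.
Key observation: the deadlocked T_i becomes finishable only because T_h and T_g released (1, 2); it completes at step 4 below.
Minimality, checking each single-abort alternative: T_h alone leaves T_i blocked (short on res4); T_a alone leaves T_h blocked (short on res4); T_i alone leaves T_h blocked (short on res4); T_g alone leaves T_h blocked (short on res4); T_c alone leaves T_h blocked (short on res4); T_b alone leaves T_h blocked (short on res4).
The survivors complete as T_c, T_b, T_a, T_i. Step-by-step check (starting from the post-abort pool):
  pool = (3, 3)
  T_c: need (0, 1) fits (3, 3); releases (2, 0), pool now (5, 3)
  T_b: need (4, 1) fits (5, 3); releases (2, 1), pool now (7, 4)
  T_a: need (6, 2) fits (7, 4); releases (1, 0), pool now (8, 4)
  T_i: need (3, 4) fits (8, 4); releases (2, 1), pool now (10, 5)


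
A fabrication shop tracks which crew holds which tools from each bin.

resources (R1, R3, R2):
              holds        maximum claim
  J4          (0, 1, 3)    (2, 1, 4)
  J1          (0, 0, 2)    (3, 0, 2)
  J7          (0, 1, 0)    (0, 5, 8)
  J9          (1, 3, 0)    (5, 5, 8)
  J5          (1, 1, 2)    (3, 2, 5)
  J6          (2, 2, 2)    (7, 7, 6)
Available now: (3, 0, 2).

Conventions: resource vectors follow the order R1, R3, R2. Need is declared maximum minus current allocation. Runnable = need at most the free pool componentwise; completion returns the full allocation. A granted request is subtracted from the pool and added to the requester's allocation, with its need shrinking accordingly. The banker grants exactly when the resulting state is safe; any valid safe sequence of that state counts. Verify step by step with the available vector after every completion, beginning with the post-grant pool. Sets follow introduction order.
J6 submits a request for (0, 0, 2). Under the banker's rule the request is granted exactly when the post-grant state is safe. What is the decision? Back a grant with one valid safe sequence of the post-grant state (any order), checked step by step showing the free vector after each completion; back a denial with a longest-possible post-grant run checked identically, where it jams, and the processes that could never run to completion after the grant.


DENY — the pretend-granted state is unsafe.
Key observation: after J1, J4, J5 the pool peaks at (4, 2, 7), and each blocked process is short somewhere: J7 on R3, R2; J9 on R2; J6 on R1, R3.
Pretend the grant happened; the run J1, J4, J5 goes as far as possible. Verifying each step:
  pool = (3, 0, 0)
  J1 needs (3, 0, 0) <= (3, 0, 0) -> finishes; pool += (0, 0, 2) = (3, 0, 2)
  J4 needs (2, 0, 1) <= (3, 0, 2) -> finishes; pool += (0, 1, 3) = (3, 1, 5)
  J5 needs (2, 1, 3) <= (3, 1, 5) -> finishes; pool += (1, 1, 2) = (4, 2, 7)
  J7 still needs (0, 4, 8) but only (4, 2, 7) is free — short on R3 and R2
  J9 still needs (4, 2, 8) but only (4, 2, 7) is free — short on R2
  J6 still needs (5, 5, 2) but only (4, 2, 7) is free — short on R1 and R3
Processes that could never finish after the grant: J7, J9 and J6.


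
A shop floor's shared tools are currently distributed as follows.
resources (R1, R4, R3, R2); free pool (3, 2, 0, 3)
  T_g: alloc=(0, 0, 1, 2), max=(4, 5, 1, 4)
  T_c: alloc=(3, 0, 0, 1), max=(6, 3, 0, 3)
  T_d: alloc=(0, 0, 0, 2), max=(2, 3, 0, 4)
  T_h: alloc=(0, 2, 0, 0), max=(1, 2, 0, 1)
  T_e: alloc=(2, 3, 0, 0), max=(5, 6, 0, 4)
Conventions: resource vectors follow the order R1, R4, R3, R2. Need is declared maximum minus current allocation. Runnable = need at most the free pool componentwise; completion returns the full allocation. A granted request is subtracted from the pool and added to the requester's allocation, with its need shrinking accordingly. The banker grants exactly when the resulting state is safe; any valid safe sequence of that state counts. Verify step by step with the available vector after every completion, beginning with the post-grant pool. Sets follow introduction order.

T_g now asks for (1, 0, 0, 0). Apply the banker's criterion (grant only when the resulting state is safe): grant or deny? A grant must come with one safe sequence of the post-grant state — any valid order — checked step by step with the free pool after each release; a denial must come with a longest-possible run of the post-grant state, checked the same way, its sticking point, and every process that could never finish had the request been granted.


DENY. Granting would leave the state unsafe.
Key observation: once T_h, T_d finish, the pool peaks at (2, 4, 0, 5) — and every remaining process still needs more R1 than that.
On the post-grant state, T_h, T_d is a maximal run — nothing extends it. Verifying each step:
  pool = (2, 2, 0, 3)
  run T_h (needs (1, 0, 0, 1), free (2, 2, 0, 3)); after release of (0, 2, 0, 0) the pool is (2, 4, 0, 3)
  run T_d (needs (2, 3, 0, 2), free (2, 4, 0, 3)); after release of (0, 0, 0, 2) the pool is (2, 4, 0, 5)
  T_g still needs (3, 5, 0, 2) but only (2, 4, 0, 5) is free — short on R1 and R4
  T_c still needs (3, 3, 0, 2) but only (2, 4, 0, 5) is free — short on R1
  T_e still needs (3, 3, 0, 4) but only (2, 4, 0, 5) is free — short on R1
Post-grant, the permanently blocked set is T_g, T_c and T_e.


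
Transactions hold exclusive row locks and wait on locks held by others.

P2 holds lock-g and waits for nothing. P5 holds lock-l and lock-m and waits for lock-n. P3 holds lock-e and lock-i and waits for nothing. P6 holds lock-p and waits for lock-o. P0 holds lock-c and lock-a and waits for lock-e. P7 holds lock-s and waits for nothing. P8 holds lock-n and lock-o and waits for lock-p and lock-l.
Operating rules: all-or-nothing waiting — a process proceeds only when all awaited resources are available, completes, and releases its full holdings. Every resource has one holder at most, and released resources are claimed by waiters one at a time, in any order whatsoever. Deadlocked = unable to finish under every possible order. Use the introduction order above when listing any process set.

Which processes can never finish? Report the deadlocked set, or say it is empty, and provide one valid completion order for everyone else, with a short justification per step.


Deadlocked: P5, P6 and P8.
Key observation: nobody on the ring P5 -> P8 -> P5 can start until another member finishes, which never happens; P6 is caught in further circular waits.
The rest can finish in the order P2, P7, P3, P0.
Step-by-step check:
  P2: no waits; runs immediately, freeing lock-g
  P7: no waits; runs immediately, freeing lock-s
  P3: no waits; runs immediately, freeing lock-e and lock-i
  P0: everything it awaited (lock-e) is free; runs, freeing lock-c and lock-a


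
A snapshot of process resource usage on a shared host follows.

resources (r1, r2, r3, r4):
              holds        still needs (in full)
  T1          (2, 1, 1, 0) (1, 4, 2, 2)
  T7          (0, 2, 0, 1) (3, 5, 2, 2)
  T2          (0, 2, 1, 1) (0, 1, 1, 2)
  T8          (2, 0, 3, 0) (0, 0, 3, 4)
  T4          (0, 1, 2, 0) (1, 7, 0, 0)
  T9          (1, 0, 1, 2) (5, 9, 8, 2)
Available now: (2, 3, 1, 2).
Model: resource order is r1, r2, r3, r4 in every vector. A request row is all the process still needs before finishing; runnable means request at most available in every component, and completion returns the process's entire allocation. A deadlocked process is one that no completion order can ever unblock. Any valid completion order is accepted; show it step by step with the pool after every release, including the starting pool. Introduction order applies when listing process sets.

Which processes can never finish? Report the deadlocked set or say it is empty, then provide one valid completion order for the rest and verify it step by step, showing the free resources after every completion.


The deadlocked set is empty.
Key observation: T2 fits the free pool immediately, and its release cascades until everyone finishes.
One completion order for the rest: T2, T1, T7, T4, T8, T9. Step-by-step check:
  pool = (2, 3, 1, 2)
  T2: need (0, 1, 1, 2) fits (2, 3, 1, 2); releases (0, 2, 1, 1), pool now (2, 5, 2, 3)
  T1: need (1, 4, 2, 2) fits (2, 5, 2, 3); releases (2, 1, 1, 0), pool now (4, 6, 3, 3)
  T7: need (3, 5, 2, 2) fits (4, 6, 3, 3); releases (0, 2, 0, 1), pool now (4, 8, 3, 4)
  T4: need (1, 7, 0, 0) fits (4, 8, 3, 4); releases (0, 1, 2, 0), pool now (4, 9, 5, 4)
  T8: need (0, 0, 3, 4) fits (4, 9, 5, 4); releases (2, 0, 3, 0), pool now (6, 9, 8, 4)
  T9: need (5, 9, 8, 2) fits (6, 9, 8, 4); releases (1, 0, 1, 2), pool now (7, 9, 9, 6)


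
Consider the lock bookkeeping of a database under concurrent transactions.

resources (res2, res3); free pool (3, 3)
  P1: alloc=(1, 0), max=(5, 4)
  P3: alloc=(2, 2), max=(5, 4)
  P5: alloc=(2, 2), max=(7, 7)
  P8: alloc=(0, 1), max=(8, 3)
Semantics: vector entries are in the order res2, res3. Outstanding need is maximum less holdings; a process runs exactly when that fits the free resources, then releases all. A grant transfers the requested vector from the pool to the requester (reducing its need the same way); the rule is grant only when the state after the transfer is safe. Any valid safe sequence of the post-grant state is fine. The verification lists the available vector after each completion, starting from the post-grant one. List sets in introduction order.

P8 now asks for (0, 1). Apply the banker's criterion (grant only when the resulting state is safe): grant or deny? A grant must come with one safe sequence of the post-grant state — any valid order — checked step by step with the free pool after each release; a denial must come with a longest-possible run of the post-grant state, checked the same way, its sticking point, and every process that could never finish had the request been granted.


DENY — the pretend-granted state is unsafe.
Key observation: after P3, P1 the pool peaks at (6, 4), and each blocked process is short somewhere: P5 on res3; P8 on res2.
On the post-grant state, P3, P1 is a maximal run — nothing extends it. Walking it through:
  pool = (3, 2)
  P3: need (3, 2) fits (3, 2); releases (2, 2), pool now (5, 4)
  P1: need (4, 4) fits (5, 4); releases (1, 0), pool now (6, 4)
  blocked: P5 wants (5, 5), pool (6, 4) — not enough res3
  blocked: P8 wants (8, 1), pool (6, 4) — not enough res2
Post-grant, the permanently blocked set is P5 and P8.


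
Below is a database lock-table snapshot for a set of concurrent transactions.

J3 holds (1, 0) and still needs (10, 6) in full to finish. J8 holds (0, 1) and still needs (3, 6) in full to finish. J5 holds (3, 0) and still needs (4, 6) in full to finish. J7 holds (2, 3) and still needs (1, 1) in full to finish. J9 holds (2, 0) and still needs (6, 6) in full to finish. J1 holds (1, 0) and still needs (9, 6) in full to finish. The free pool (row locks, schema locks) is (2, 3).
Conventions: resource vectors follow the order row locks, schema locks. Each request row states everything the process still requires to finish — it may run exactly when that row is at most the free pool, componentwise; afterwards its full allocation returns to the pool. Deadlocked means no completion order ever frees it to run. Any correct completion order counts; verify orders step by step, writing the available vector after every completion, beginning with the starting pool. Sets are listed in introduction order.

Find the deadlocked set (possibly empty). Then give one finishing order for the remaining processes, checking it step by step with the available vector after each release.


The deadlocked set is empty.
Key observation: J7 can run right away; the returned allocation unlocks the remaining processes in turn.
A valid finishing order for the others: J7, J5, J8, J9, J1, J3. Step-by-step check:
  pool = (2, 3)
  run J7 (needs (1, 1), free (2, 3)); after release of (2, 3) the pool is (4, 6)
  run J5 (needs (4, 6), free (4, 6)); after release of (3, 0) the pool is (7, 6)
  run J8 (needs (3, 6), free (7, 6)); after release of (0, 1) the pool is (7, 7)
  run J9 (needs (6, 6), free (7, 7)); after release of (2, 0) the pool is (9, 7)
  run J1 (needs (9, 6), free (9, 7)); after release of (1, 0) the pool is (10, 7)
  run J3 (needs (10, 6), free (10, 7)); after release of (1, 0) the pool is (11, 7)


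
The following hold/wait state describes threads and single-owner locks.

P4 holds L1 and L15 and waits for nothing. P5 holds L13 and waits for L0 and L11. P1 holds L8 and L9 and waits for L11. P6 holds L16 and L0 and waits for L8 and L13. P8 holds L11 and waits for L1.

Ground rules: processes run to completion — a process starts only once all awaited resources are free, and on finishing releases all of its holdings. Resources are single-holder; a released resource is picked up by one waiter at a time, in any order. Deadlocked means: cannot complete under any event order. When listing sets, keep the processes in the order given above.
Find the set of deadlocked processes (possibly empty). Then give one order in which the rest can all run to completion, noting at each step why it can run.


The deadlocked set is P5 and P6.
Key observation: the waits loop around P5 -> P6 -> P5 with no way out; no other process is dragged down with it.
The rest can finish in the order P4, P8, P1.
Verifying each step:
  P4: no waits; runs immediately, freeing L1 and L15
  P8: everything it awaited (L1) is free; runs, freeing L11
  P1: everything it awaited (L11) is free; runs, freeing L8 and L9


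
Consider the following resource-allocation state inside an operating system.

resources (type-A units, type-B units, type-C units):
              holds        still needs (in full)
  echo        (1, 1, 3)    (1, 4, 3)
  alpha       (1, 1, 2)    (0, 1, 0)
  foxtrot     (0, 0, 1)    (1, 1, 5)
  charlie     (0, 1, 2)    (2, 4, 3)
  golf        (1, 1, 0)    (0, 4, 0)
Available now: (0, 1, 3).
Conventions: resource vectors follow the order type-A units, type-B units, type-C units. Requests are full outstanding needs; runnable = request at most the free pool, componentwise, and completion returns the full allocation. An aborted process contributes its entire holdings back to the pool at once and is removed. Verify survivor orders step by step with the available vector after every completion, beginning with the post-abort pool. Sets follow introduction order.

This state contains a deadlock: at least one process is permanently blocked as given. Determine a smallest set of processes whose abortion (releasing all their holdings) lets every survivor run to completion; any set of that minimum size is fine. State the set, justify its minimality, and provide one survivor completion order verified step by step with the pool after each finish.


The answer: abort echo and charlie.
Key observation: before aborting echo and charlie, golf was permanently blocked — no order could ever run it; afterwards it completes at step 3.
No one abort is enough; case by case: echo alone leaves charlie blocked (short on type-B units); alpha alone leaves echo blocked (short on type-B units); foxtrot alone leaves echo blocked (short on type-B units); charlie alone leaves echo blocked (short on type-B units); golf alone leaves echo blocked (short on type-B units).
The survivors complete as foxtrot, alpha, golf. Check, step by step (starting from the post-abort pool):
  pool = (1, 3, 8)
  foxtrot: need (1, 1, 5) fits (1, 3, 8); releases (0, 0, 1), pool now (1, 3, 9)
  alpha: need (0, 1, 0) fits (1, 3, 9); releases (1, 1, 2), pool now (2, 4, 11)
  golf: need (0, 4, 0) fits (2, 4, 11); releases (1, 1, 0), pool now (3, 5, 11)


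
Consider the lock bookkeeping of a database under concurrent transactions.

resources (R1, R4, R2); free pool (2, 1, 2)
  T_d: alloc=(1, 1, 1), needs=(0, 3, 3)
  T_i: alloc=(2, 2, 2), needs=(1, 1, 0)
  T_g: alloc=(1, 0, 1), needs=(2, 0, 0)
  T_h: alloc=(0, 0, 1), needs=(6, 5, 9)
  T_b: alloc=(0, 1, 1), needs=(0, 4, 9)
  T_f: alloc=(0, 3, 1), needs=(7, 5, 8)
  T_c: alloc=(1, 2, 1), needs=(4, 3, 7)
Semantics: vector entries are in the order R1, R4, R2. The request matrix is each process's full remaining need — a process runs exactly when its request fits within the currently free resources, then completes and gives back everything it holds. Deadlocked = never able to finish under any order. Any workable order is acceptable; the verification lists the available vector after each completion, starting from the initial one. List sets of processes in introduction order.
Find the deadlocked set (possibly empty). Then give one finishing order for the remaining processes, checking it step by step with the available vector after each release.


Deadlocked: T_h, T_b, T_f and T_c.
Key observation: the pool after T_g, T_i, T_d is (6, 4, 6); every surviving request exceeds it in R2, so progress ends there.
The rest can finish in the order T_g, T_i, T_d. Step-by-step check:
  pool = (2, 1, 2)
  T_g: need (2, 0, 0) fits (2, 1, 2); releases (1, 0, 1), pool now (3, 1, 3)
  T_i: need (1, 1, 0) fits (3, 1, 3); releases (2, 2, 2), pool now (5, 3, 5)
  T_d: need (0, 3, 3) fits (5, 3, 5); releases (1, 1, 1), pool now (6, 4, 6)
The stuck group stays short no matter what:
  blocked: T_h wants (6, 5, 9), pool (6, 4, 6) — not enough R4 and R2
  blocked: T_b wants (0, 4, 9), pool (6, 4, 6) — not enough R2
  blocked: T_f wants (7, 5, 8), pool (6, 4, 6) — not enough R1, R4 and R2
  blocked: T_c wants (4, 3, 7), pool (6, 4, 6) — not enough R2


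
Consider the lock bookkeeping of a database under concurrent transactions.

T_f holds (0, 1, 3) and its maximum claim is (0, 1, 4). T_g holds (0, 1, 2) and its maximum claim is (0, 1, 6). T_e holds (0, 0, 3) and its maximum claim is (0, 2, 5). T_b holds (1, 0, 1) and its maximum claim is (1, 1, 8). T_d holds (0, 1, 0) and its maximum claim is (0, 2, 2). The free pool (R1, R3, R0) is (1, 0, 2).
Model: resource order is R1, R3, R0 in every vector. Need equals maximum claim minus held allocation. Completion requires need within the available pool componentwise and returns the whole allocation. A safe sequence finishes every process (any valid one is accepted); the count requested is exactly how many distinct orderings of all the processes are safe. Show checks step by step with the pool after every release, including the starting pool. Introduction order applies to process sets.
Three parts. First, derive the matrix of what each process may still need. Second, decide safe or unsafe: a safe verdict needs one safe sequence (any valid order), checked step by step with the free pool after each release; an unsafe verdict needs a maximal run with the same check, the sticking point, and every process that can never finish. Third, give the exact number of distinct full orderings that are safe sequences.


(1) Need matrix, components ordered R1, R3, R0:
  T_f: (0, 0, 1)
  T_g: (0, 0, 4)
  T_e: (0, 2, 2)
  T_b: (0, 1, 7)
  T_d: (0, 1, 2)
(2) The state is SAFE; one workable sequence: T_f, T_g, T_d, T_e, T_b.
Key observation: the order never hits an exact fit; T_f is the first step at the minimum slack of 1 on its requested resources ((0, 0, 1), (1, 0, 2) free).
Step-by-step check:
  pool = (1, 0, 2)
  run T_f (needs (0, 0, 1), free (1, 0, 2)); after release of (0, 1, 3) the pool is (1, 1, 5)
  run T_g (needs (0, 0, 4), free (1, 1, 5)); after release of (0, 1, 2) the pool is (1, 2, 7)
  run T_d (needs (0, 1, 2), free (1, 2, 7)); after release of (0, 1, 0) the pool is (1, 3, 7)
  run T_e (needs (0, 2, 2), free (1, 3, 7)); after release of (0, 0, 3) the pool is (1, 3, 10)
  run T_b (needs (0, 1, 7), free (1, 3, 10)); after release of (1, 0, 1) the pool is (2, 3, 11)
(3) Exactly 10 of the possible complete orderings are safe sequences.


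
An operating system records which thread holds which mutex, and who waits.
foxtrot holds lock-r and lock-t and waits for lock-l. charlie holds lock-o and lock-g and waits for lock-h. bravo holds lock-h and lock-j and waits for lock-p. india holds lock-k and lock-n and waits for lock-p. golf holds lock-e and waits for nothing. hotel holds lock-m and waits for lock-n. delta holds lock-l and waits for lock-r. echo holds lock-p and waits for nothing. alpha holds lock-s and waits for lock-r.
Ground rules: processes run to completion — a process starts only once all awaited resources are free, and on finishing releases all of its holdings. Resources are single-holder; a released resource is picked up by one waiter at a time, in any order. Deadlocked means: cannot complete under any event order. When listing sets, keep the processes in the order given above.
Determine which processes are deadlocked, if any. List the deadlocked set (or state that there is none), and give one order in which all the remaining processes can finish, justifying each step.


Deadlocked set: foxtrot, delta and alpha.
Key observation: the cycle foxtrot -> delta -> foxtrot can never break — each member waits on the next; alpha waits into the deadlock from upstream.
The rest can finish in the order echo, india, bravo, golf, hotel, charlie.
Verifying each step:
  echo waits on nothing -> runs at once and releases lock-p
  run india (all its waits — lock-p — are resolved); releases lock-k and lock-n
  run bravo (all its waits — lock-p — are resolved); releases lock-h and lock-j
  golf waits on nothing -> runs at once and releases lock-e
  run hotel (all its waits — lock-n — are resolved); releases lock-m
  run charlie (all its waits — lock-h — are resolved); releases lock-o and lock-g


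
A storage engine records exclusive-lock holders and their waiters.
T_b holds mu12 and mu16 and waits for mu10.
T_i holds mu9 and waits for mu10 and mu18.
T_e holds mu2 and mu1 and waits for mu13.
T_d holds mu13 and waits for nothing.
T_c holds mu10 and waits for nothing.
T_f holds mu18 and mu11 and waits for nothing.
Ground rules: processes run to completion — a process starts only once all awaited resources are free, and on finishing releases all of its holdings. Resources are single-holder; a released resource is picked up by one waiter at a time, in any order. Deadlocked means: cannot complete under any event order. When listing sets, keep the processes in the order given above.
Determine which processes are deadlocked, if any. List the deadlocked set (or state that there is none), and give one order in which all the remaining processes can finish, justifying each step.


The deadlocked set is empty.
Key observation: all waits point, directly or indirectly, at processes that can finish, so nothing is permanently blocked.
A valid finishing order for the others: T_d, T_f, T_c, T_b, T_e, T_i.
Check, step by step:
  T_d waits on nothing -> runs at once and releases mu13
  T_f waits on nothing -> runs at once and releases mu18 and mu11
  T_c waits on nothing -> runs at once and releases mu10
  run T_b (all its waits — mu10 — are resolved); releases mu12 and mu16
  run T_e (all its waits — mu13 — are resolved); releases mu2 and mu1
  run T_i (all its waits — mu10 and mu18 — are resolved); releases mu9
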